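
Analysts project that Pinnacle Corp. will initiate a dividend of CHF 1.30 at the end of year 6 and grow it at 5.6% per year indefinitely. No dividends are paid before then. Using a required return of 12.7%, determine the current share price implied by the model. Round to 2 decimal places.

CHF 10.07

Deferred-dividend DDM. At t=5 the remaining stream is a growing perpetuity with first payment D_6 = 1.30.
V_5 = D_6/(r−g) = 1.30/(0.127−0.056) = 18.3099
P₀ = V_5/(1+r)^5 = 18.3099/(1+0.127)^5 = 10.0708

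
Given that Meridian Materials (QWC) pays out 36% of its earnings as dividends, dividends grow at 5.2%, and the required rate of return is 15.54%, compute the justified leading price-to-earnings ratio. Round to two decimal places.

Justified leading P/E = b/(r−g) = 0.36/(0.1554−0.052) = 3.4816

3.48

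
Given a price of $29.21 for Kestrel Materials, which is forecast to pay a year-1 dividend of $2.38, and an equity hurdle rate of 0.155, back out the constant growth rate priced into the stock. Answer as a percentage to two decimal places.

7.35%

From P₀ = D₁/(r − g), the implied growth is g = r − D₁/P₀.
g = 0.155 − 2.38/29.21 = 0.155 − 0.08148 = 0.07352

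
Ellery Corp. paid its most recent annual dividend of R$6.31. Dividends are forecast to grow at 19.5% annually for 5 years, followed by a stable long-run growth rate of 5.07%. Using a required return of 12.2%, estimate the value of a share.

R$165.71

Two-stage DDM. Project D₁…D_5 at 0.195, terminal growth 0.0507, discount at r = 0.122.
D_1 = 7.5404
D_2 = 9.0108
D_3 = 10.7680
D_4 = 12.8677
D_5 = 15.3769
Terminal value at t=5: TV = D_6/(r−g) = 16.1565/(0.122−0.0507) = 226.5991
P₀ = 7.5404/(1+0.122)^1 + 9.0108/(1+0.122)^2 + 10.7680/(1+0.122)^3 + 12.8677/(1+0.122)^4 + 15.3769/(1+0.122)^5 + 226.5991/(1+0.122)^5 = 165.7056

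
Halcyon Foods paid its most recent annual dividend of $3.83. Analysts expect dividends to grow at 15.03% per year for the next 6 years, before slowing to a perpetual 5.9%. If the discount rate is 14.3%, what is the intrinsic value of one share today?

$73.66

Two-stage DDM. Project D₁…D_6 at 0.1503, terminal growth 0.059, discount at r = 0.143.
D_1 = 4.4056
D_2 = 5.0678
D_3 = 5.8295
D_4 = 6.7057
D_5 = 7.7136
D_6 = 8.8729
Terminal value at t=6: TV = D_7/(r−g) = 9.3964/(0.143−0.059) = 111.8619
P₀ = 4.4056/(1+0.143)^1 + 5.0678/(1+0.143)^2 + 5.8295/(1+0.143)^3 + 6.7057/(1+0.143)^4 + 7.7136/(1+0.143)^5 + 8.8729/(1+0.143)^6 + 111.8619/(1+0.143)^6 = 73.6646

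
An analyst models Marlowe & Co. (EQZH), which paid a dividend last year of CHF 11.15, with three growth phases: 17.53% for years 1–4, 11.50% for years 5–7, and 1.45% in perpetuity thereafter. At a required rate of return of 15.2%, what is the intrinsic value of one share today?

CHF 161.67

Three-stage DDM. Project D₁…D_7; terminal Gordon value at t=7 with g = 0.0145; discount at r = 0.152.
D_1 = 13.1046
D_2 = 15.4018
D_3 = 18.1018
D_4 = 21.2750
D_5 = 23.7216
D_6 = 26.4496
D_7 = 29.4913
TV_7 = 29.9190/(0.152−0.0145) = 217.5924
P₀ = Σ Dₜ/(1+r)ᵗ + TV_7/(1+r)^7 = 161.6743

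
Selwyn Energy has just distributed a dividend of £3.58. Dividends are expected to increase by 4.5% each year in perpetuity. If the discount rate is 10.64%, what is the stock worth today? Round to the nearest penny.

Gordon growth model: P₀ = D₁/(r − g). D₁ = 3.58 × (1 + 0.045) = 3.7411.
P₀ = 3.7411 / (0.1064 − 0.045) = 3.7411 / 0.0614 = 60.9300

£60.93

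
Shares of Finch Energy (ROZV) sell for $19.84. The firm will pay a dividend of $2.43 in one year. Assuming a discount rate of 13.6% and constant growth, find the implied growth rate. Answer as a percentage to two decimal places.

1.35%

From P₀ = D₁/(r − g), the implied growth is g = r − D₁/P₀.
g = 0.136 − 2.43/19.84 = 0.136 − 0.12248 = 0.01352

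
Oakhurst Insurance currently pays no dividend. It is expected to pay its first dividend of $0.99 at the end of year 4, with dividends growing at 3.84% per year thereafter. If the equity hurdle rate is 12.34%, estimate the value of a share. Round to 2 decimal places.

Deferred-dividend DDM. At t=3 the remaining stream is a growing perpetuity with first payment D_4 = 0.99.
V_3 = D_4/(r−g) = 0.99/(0.1234−0.0384) = 11.6471
P₀ = V_3/(1+r)^3 = 11.6471/(1+0.1234)^3 = 8.2151

$8.22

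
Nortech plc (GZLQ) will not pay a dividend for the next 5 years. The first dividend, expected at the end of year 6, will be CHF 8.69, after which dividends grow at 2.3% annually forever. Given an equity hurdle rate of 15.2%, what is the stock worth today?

Deferred-dividend DDM. At t=5 the remaining stream is a growing perpetuity with first payment D_6 = 8.69.
V_5 = D_6/(r−g) = 8.69/(0.152−0.023) = 67.3643
P₀ = V_5/(1+r)^5 = 67.3643/(1+0.152)^5 = 33.2023

CHF 33.20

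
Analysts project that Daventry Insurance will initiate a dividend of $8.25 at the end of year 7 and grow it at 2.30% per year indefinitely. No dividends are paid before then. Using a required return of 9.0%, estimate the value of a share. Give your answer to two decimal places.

$73.42

Deferred-dividend DDM. At t=6 the remaining stream is a growing perpetuity with first payment D_7 = 8.25.
V_6 = D_7/(r−g) = 8.25/(0.09−0.023) = 123.1343
P₀ = V_6/(1+r)^6 = 123.1343/(1+0.09)^6 = 73.4210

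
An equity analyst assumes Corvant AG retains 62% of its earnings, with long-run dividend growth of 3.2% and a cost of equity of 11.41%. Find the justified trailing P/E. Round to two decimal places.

4.78

Payout ratio b = 1 − 0.62 = 0.38.
Justified trailing P/E = b(1+g)/(r−g) = 0.38×(1+0.032)/(0.1141−0.032) = 4.7766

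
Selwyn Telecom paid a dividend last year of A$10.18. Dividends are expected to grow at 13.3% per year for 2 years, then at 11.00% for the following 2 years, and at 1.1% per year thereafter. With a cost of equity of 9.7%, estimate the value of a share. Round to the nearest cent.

Three-stage DDM. Project D₁…D_4; terminal Gordon value at t=4 with g = 0.011; discount at r = 0.097.
D_1 = 11.5339
D_2 = 13.0680
D_3 = 14.5054
D_4 = 16.1010
TV_4 = 16.2781/(0.097−0.011) = 189.2807
P₀ = Σ Dₜ/(1+r)ᵗ + TV_4/(1+r)^4 = 174.1802

A$174.18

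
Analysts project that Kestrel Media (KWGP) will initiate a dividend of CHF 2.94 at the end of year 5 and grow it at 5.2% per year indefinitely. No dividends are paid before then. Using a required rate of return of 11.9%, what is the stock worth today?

Deferred-dividend DDM. At t=4 the remaining stream is a growing perpetuity with first payment D_5 = 2.94.
V_4 = D_5/(r−g) = 2.94/(0.119−0.052) = 43.8806
P₀ = V_4/(1+r)^4 = 43.8806/(1+0.119)^4 = 27.9867

CHF 27.99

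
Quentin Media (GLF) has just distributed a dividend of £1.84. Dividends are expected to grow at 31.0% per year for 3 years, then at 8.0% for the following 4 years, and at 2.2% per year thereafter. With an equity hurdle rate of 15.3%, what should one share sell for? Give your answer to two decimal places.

Three-stage DDM. Project D₁…D_7; terminal Gordon value at t=7 with g = 0.022; discount at r = 0.153.
D_1 = 2.4104
D_2 = 3.1576
D_3 = 4.1365
D_4 = 4.4674
D_5 = 4.8248
D_6 = 5.2108
D_7 = 5.6276
TV_7 = 5.7515/(0.153−0.022) = 43.9042
P₀ = Σ Dₜ/(1+r)ᵗ + TV_7/(1+r)^7 = 32.5621

£32.56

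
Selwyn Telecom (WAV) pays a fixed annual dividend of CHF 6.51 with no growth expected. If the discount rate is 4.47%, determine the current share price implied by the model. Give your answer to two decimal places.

Zero-growth DDM (perpetuity): P₀ = D/r = 6.51 / 0.0447 = 145.6376

CHF 145.64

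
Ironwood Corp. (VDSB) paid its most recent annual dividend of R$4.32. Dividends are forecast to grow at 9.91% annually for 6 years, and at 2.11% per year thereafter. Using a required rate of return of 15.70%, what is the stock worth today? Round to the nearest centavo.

Two-stage DDM. Project D₁…D_6 at 0.0991, terminal growth 0.0211, discount at r = 0.157.
D_1 = 4.7481
D_2 = 5.2186
D_3 = 5.7358
D_4 = 6.3042
D_5 = 6.9290
D_6 = 7.6157
Terminal value at t=6: TV = D_7/(r−g) = 7.7763/(0.157−0.0211) = 57.2210
P₀ = 4.7481/(1+0.157)^1 + 5.2186/(1+0.157)^2 + 5.7358/(1+0.157)^3 + 6.3042/(1+0.157)^4 + 6.9290/(1+0.157)^5 + 7.6157/(1+0.157)^6 + 57.2210/(1+0.157)^6 = 45.5940

R$45.59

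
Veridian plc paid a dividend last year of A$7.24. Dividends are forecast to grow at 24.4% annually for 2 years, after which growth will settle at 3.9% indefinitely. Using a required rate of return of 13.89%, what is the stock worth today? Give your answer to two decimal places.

Two-stage DDM. Project D₁…D_2 at 0.244, terminal growth 0.039, discount at r = 0.1389.
D_1 = 9.0066
D_2 = 11.2042
Terminal value at t=2: TV = D_3/(r−g) = 11.6411/(0.1389−0.039) = 116.5278
P₀ = 9.0066/(1+0.1389)^1 + 11.2042/(1+0.1389)^2 + 116.5278/(1+0.1389)^2 = 106.3836

A$106.38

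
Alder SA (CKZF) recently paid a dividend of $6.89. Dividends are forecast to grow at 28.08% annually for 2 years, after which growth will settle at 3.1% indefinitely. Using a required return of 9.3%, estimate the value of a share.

$174.86

Two-stage DDM. Project D₁…D_2 at 0.2808, terminal growth 0.031, discount at r = 0.093.
D_1 = 8.8247
D_2 = 11.3027
Terminal value at t=2: TV = D_3/(r−g) = 11.6531/(0.093−0.031) = 187.9528
P₀ = 8.8247/(1+0.093)^1 + 11.3027/(1+0.093)^2 + 187.9528/(1+0.093)^2 = 174.8638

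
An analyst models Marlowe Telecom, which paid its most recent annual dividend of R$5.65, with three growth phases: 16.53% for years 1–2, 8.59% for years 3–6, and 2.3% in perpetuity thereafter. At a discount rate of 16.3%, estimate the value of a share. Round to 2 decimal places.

Three-stage DDM. Project D₁…D_6; terminal Gordon value at t=6 with g = 0.023; discount at r = 0.163.
D_1 = 6.5839
D_2 = 7.6723
D_3 = 8.3313
D_4 = 9.0470
D_5 = 9.8241
D_6 = 10.6680
TV_6 = 10.9134/(0.163−0.023) = 77.9526
P₀ = Σ Dₜ/(1+r)ᵗ + TV_6/(1+r)^6 = 62.0068

R$62.01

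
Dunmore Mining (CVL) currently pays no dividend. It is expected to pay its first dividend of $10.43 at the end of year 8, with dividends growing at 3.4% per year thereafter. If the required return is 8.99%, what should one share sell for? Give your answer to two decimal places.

$102.13

Deferred-dividend DDM. At t=7 the remaining stream is a growing perpetuity with first payment D_8 = 10.43.
V_7 = D_8/(r−g) = 10.43/(0.0899−0.034) = 186.5832
P₀ = V_7/(1+r)^7 = 186.5832/(1+0.0899)^7 = 102.1330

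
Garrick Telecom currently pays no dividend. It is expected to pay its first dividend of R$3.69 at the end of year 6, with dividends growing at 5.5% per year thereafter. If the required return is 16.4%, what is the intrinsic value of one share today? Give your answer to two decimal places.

Deferred-dividend DDM. At t=5 the remaining stream is a growing perpetuity with first payment D_6 = 3.69.
V_5 = D_6/(r−g) = 3.69/(0.164−0.055) = 33.8532
P₀ = V_5/(1+r)^5 = 33.8532/(1+0.164)^5 = 15.8429

R$15.84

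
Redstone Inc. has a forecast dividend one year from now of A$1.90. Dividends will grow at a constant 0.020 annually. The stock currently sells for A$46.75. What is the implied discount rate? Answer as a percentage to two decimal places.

6.06%

Rearranging the constant-growth DDM: r = D₁/P₀ + g.
r = 1.9000 / 46.75 + 0.02 = 0.04064 + 0.02 = 0.06064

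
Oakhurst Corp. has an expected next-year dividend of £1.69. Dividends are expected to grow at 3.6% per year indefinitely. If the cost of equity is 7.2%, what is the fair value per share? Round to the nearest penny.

Gordon growth model: P₀ = D₁/(r − g), with D₁ = 1.69 given directly.
P₀ = 1.6900 / (0.072 − 0.036) = 1.6900 / 0.036 = 46.9444

£46.94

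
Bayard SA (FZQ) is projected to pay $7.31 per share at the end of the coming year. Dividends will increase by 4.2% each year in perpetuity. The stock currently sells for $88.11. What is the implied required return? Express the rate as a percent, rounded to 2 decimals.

12.50%

Rearranging the constant-growth DDM: r = D₁/P₀ + g.
r = 7.3100 / 88.11 + 0.042 = 0.08296 + 0.042 = 0.12496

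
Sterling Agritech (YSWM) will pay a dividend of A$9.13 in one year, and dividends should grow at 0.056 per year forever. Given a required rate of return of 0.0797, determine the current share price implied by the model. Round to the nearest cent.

A$385.23

Gordon growth model: P₀ = D₁/(r − g), with D₁ = 9.13 given directly.
P₀ = 9.1300 / (0.0797 − 0.056) = 9.1300 / 0.0237 = 385.2321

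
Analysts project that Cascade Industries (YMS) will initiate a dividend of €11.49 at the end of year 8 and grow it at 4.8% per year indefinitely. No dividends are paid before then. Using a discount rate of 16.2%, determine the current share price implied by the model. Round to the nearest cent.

Deferred-dividend DDM. At t=7 the remaining stream is a growing perpetuity with first payment D_8 = 11.49.
V_7 = D_8/(r−g) = 11.49/(0.162−0.048) = 100.7895
P₀ = V_7/(1+r)^7 = 100.7895/(1+0.162)^7 = 35.2348

€35.23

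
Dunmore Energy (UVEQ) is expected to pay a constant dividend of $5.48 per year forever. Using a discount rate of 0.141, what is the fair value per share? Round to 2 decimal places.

$38.87

Zero-growth DDM (perpetuity): P₀ = D/r = 5.48 / 0.141 = 38.8652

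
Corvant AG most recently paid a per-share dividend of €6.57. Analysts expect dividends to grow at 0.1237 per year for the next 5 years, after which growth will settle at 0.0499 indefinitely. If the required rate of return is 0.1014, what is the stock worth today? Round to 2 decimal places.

€182.96

Two-stage DDM. Project D₁…D_5 at 0.1237, terminal growth 0.0499, discount at r = 0.1014.
D_1 = 7.3827
D_2 = 8.2960
D_3 = 9.3222
D_4 = 10.4753
D_5 = 11.7711
Terminal value at t=5: TV = D_6/(r−g) = 12.3585/(0.1014−0.0499) = 239.9706
P₀ = 7.3827/(1+0.1014)^1 + 8.2960/(1+0.1014)^2 + 9.3222/(1+0.1014)^3 + 10.4753/(1+0.1014)^4 + 11.7711/(1+0.1014)^5 + 239.9706/(1+0.1014)^5 = 182.9583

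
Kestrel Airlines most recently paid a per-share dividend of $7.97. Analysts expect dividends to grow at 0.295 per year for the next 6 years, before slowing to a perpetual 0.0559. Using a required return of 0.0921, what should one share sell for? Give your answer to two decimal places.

$736.82

Two-stage DDM. Project D₁…D_6 at 0.295, terminal growth 0.0559, discount at r = 0.0921.
D_1 = 10.3211
D_2 = 13.3659
D_3 = 17.3088
D_4 = 22.4149
D_5 = 29.0273
D_6 = 37.5904
Terminal value at t=6: TV = D_7/(r−g) = 39.6917/(0.0921−0.0559) = 1096.4559
P₀ = 10.3211/(1+0.0921)^1 + 13.3659/(1+0.0921)^2 + 17.3088/(1+0.0921)^3 + 22.4149/(1+0.0921)^4 + 29.0273/(1+0.0921)^5 + 37.5904/(1+0.0921)^6 + 1096.4559/(1+0.0921)^6 = 736.8192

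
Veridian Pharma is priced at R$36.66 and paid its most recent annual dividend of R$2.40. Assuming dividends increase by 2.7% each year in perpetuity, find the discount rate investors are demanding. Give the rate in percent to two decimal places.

9.42%

Rearranging the constant-growth DDM: r = D₁/P₀ + g.
D₁ = 2.40 × (1 + 0.027) = 2.4648.
r = 2.4648 / 36.66 + 0.027 = 0.06723 + 0.027 = 0.09423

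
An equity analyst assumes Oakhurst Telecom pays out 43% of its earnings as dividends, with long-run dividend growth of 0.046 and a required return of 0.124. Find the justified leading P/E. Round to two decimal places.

Justified leading P/E = b/(r−g) = 0.43/(0.124−0.046) = 5.5128

5.51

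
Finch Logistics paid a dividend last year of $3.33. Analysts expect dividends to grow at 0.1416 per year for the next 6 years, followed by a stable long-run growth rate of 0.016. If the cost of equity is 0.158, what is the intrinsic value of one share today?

Two-stage DDM. Project D₁…D_6 at 0.1416, terminal growth 0.016, discount at r = 0.158.
D_1 = 3.8015
D_2 = 4.3398
D_3 = 4.9543
D_4 = 5.6559
D_5 = 6.4568
D_6 = 7.3710
Terminal value at t=6: TV = D_7/(r−g) = 7.4890/(0.158−0.016) = 52.7392
P₀ = 3.8015/(1+0.158)^1 + 4.3398/(1+0.158)^2 + 4.9543/(1+0.158)^3 + 5.6559/(1+0.158)^4 + 6.4568/(1+0.158)^5 + 7.3710/(1+0.158)^6 + 52.7392/(1+0.158)^6 = 40.8843

$40.88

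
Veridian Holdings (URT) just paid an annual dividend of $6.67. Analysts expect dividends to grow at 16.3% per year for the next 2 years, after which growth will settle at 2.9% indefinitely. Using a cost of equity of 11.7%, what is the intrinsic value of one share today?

$98.72

Two-stage DDM. Project D₁…D_2 at 0.163, terminal growth 0.029, discount at r = 0.117.
D_1 = 7.7572
D_2 = 9.0216
Terminal value at t=2: TV = D_3/(r−g) = 9.2833/(0.117−0.029) = 105.4916
P₀ = 7.7572/(1+0.117)^1 + 9.0216/(1+0.117)^2 + 105.4916/(1+0.117)^2 = 98.7250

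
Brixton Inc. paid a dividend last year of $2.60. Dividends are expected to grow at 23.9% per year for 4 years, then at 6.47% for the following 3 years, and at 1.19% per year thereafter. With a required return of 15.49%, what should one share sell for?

$40.33

Three-stage DDM. Project D₁…D_7; terminal Gordon value at t=7 with g = 0.0119; discount at r = 0.1549.
D_1 = 3.2214
D_2 = 3.9913
D_3 = 4.9452
D_4 = 6.1272
D_5 = 6.5236
D_6 = 6.9457
D_7 = 7.3950
TV_7 = 7.4830/(0.1549−0.0119) = 52.3289
P₀ = Σ Dₜ/(1+r)ᵗ + TV_7/(1+r)^7 = 40.3327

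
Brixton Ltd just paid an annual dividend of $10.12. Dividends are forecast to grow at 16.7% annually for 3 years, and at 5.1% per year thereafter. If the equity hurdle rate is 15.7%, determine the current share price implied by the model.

Two-stage DDM. Project D₁…D_3 at 0.167, terminal growth 0.051, discount at r = 0.157.
D_1 = 11.8100
D_2 = 13.7823
D_3 = 16.0840
Terminal value at t=3: TV = D_4/(r−g) = 16.9042/(0.157−0.051) = 159.4740
P₀ = 11.8100/(1+0.157)^1 + 13.7823/(1+0.157)^2 + 16.0840/(1+0.157)^3 + 159.4740/(1+0.157)^3 = 133.8529

$133.85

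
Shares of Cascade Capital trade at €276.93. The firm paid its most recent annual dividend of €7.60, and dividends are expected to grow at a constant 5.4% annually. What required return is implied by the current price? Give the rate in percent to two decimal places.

Rearranging the constant-growth DDM: r = D₁/P₀ + g.
D₁ = 7.60 × (1 + 0.054) = 8.0104.
r = 8.0104 / 276.93 + 0.054 = 0.02893 + 0.054 = 0.08293

8.29%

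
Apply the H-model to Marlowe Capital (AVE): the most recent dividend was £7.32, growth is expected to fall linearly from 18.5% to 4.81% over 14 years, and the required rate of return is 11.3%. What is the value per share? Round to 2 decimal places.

H-model: P₀ = D₀[(1+g_L) + H(g_S−g_L)]/(r−g_L), with H = 14/2 = 7.
P₀ = 7.32 × [(1+0.0481) + 7×(0.185−0.0481)] / (0.113−0.0481)
   = 7.32 × 2.0064 / 0.0649 = 226.2997

£226.30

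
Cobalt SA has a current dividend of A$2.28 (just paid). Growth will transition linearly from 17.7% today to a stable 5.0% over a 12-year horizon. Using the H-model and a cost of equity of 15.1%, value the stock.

A$40.90

H-model: P₀ = D₀[(1+g_L) + H(g_S−g_L)]/(r−g_L), with H = 12/2 = 6.
P₀ = 2.28 × [(1+0.05) + 6×(0.177−0.05)] / (0.151−0.05)
   = 2.28 × 1.8120 / 0.101 = 40.9046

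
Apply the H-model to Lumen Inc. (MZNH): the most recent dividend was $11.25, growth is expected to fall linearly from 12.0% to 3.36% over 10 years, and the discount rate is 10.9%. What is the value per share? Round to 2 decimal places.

H-model: P₀ = D₀[(1+g_L) + H(g_S−g_L)]/(r−g_L), with H = 10/2 = 5.
P₀ = 11.25 × [(1+0.0336) + 5×(0.12−0.0336)] / (0.109−0.0336)
   = 11.25 × 1.4656 / 0.0754 = 218.6737

$218.67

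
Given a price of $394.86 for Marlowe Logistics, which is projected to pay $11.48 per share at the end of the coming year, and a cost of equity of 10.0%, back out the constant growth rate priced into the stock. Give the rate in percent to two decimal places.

7.09%

From P₀ = D₁/(r − g), the implied growth is g = r − D₁/P₀.
g = 0.1 − 11.48/394.86 = 0.1 − 0.02907 = 0.07093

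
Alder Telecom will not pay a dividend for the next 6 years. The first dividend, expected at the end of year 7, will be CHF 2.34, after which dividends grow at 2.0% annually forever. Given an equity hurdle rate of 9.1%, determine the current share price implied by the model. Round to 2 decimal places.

CHF 19.54

Deferred-dividend DDM. At t=6 the remaining stream is a growing perpetuity with first payment D_7 = 2.34.
V_6 = D_7/(r−g) = 2.34/(0.091−0.02) = 32.9577
P₀ = V_6/(1+r)^6 = 32.9577/(1+0.091)^6 = 19.5438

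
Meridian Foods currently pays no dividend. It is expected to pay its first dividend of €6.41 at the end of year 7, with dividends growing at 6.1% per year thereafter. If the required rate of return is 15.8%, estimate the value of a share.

Deferred-dividend DDM. At t=6 the remaining stream is a growing perpetuity with first payment D_7 = 6.41.
V_6 = D_7/(r−g) = 6.41/(0.158−0.061) = 66.0825
P₀ = V_6/(1+r)^6 = 66.0825/(1+0.158)^6 = 27.4053

€27.41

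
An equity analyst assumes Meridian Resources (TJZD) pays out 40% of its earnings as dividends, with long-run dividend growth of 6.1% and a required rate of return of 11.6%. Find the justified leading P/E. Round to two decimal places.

Justified leading P/E = b/(r−g) = 0.40/(0.116−0.061) = 7.2727

7.27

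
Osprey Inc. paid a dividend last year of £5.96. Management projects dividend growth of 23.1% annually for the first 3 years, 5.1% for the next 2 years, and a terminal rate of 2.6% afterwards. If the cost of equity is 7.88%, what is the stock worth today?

Three-stage DDM. Project D₁…D_5; terminal Gordon value at t=5 with g = 0.026; discount at r = 0.0788.
D_1 = 7.3368
D_2 = 9.0316
D_3 = 11.1178
D_4 = 11.6848
D_5 = 12.2808
TV_5 = 12.6001/(0.0788−0.026) = 238.6378
P₀ = Σ Dₜ/(1+r)ᵗ + TV_5/(1+r)^5 = 203.7662

£203.77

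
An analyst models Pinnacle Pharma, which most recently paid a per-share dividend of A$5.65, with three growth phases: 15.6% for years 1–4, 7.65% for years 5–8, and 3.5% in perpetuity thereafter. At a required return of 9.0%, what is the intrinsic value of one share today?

Three-stage DDM. Project D₁…D_8; terminal Gordon value at t=8 with g = 0.035; discount at r = 0.09.
D_1 = 6.5314
D_2 = 7.5503
D_3 = 8.7281
D_4 = 10.0897
D_5 = 10.8616
D_6 = 11.6925
D_7 = 12.5870
D_8 = 13.5499
TV_8 = 14.0241/(0.09−0.035) = 254.9844
P₀ = Σ Dₜ/(1+r)ᵗ + TV_8/(1+r)^8 = 181.9196

A$181.92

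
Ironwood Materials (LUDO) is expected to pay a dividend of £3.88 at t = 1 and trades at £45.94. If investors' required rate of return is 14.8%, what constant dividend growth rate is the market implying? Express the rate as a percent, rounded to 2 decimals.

6.35%

From P₀ = D₁/(r − g), the implied growth is g = r − D₁/P₀.
g = 0.148 − 3.88/45.94 = 0.148 − 0.08446 = 0.06354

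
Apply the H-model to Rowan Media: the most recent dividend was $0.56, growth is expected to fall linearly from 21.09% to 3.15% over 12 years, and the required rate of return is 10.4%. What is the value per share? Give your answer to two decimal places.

$16.28

H-model: P₀ = D₀[(1+g_L) + H(g_S−g_L)]/(r−g_L), with H = 12/2 = 6.
P₀ = 0.56 × [(1+0.0315) + 6×(0.2109−0.0315)] / (0.104−0.0315)
   = 0.56 × 2.1079 / 0.0725 = 16.2817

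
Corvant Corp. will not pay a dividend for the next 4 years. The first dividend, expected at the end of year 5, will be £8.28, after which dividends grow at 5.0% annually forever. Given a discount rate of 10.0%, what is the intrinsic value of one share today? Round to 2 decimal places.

Deferred-dividend DDM. At t=4 the remaining stream is a growing perpetuity with first payment D_5 = 8.28.
V_4 = D_5/(r−g) = 8.28/(0.1−0.05) = 165.6000
P₀ = V_4/(1+r)^4 = 165.6000/(1+0.1)^4 = 113.1070

£113.11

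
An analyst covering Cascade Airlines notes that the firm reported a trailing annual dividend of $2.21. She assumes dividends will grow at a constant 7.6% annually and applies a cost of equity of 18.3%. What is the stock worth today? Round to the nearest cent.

Gordon growth model: P₀ = D₁/(r − g). D₁ = 2.21 × (1 + 0.076) = 2.3780.
P₀ = 2.3780 / (0.183 − 0.076) = 2.3780 / 0.107 = 22.2239

$22.22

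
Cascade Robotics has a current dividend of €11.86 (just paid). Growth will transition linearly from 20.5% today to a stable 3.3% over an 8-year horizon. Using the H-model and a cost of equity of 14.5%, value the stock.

H-model: P₀ = D₀[(1+g_L) + H(g_S−g_L)]/(r−g_L), with H = 8/2 = 4.
P₀ = 11.86 × [(1+0.033) + 4×(0.205−0.033)] / (0.145−0.033)
   = 11.86 × 1.7210 / 0.112 = 182.2416

€182.24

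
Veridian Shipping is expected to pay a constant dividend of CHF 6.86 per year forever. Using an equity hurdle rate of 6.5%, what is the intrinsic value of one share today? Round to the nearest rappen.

Zero-growth DDM (perpetuity): P₀ = D/r = 6.86 / 0.065 = 105.5385

CHF 105.54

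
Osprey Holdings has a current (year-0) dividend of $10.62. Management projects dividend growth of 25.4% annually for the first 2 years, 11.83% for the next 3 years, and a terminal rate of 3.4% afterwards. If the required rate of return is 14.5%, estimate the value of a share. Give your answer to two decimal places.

$171.38

Three-stage DDM. Project D₁…D_5; terminal Gordon value at t=5 with g = 0.034; discount at r = 0.145.
D_1 = 13.3175
D_2 = 16.7001
D_3 = 18.6757
D_4 = 20.8851
D_5 = 23.3558
TV_5 = 24.1499/(0.145−0.034) = 217.5665
P₀ = Σ Dₜ/(1+r)ᵗ + TV_5/(1+r)^5 = 171.3807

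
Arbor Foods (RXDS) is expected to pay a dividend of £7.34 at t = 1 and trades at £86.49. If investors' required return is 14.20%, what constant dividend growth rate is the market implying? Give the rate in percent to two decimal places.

5.71%

From P₀ = D₁/(r − g), the implied growth is g = r − D₁/P₀.
g = 0.142 − 7.34/86.49 = 0.142 − 0.08487 = 0.05713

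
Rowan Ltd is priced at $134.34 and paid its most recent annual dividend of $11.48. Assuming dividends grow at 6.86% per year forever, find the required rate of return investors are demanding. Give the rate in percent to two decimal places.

15.99%

Rearranging the constant-growth DDM: r = D₁/P₀ + g.
D₁ = 11.48 × (1 + 0.0686) = 12.2675.
r = 12.2675 / 134.34 + 0.0686 = 0.09132 + 0.0686 = 0.15992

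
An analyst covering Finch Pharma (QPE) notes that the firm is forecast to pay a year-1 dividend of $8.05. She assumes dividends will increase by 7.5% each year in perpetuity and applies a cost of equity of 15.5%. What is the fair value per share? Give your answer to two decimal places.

$100.62

Gordon growth model: P₀ = D₁/(r − g), with D₁ = 8.05 given directly.
P₀ = 8.0500 / (0.155 − 0.075) = 8.0500 / 0.08 = 100.6250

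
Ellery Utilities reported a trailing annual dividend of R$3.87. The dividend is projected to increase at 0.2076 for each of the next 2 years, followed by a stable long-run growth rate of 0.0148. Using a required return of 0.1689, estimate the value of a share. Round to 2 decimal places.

R$35.33

Two-stage DDM. Project D₁…D_2 at 0.2076, terminal growth 0.0148, discount at r = 0.1689.
D_1 = 4.6734
D_2 = 5.6436
Terminal value at t=2: TV = D_3/(r−g) = 5.7271/(0.1689−0.0148) = 37.1651
P₀ = 4.6734/(1+0.1689)^1 + 5.6436/(1+0.1689)^2 + 37.1651/(1+0.1689)^2 = 35.3293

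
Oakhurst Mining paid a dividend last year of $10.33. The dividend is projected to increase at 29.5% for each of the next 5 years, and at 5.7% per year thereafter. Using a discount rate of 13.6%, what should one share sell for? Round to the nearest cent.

$343.91

Two-stage DDM. Project D₁…D_5 at 0.295, terminal growth 0.057, discount at r = 0.136.
D_1 = 13.3773
D_2 = 17.3237
D_3 = 22.4342
D_4 = 29.0522
D_5 = 37.6226
Terminal value at t=5: TV = D_6/(r−g) = 39.7671/(0.136−0.057) = 503.3813
P₀ = 13.3773/(1+0.136)^1 + 17.3237/(1+0.136)^2 + 22.4342/(1+0.136)^3 + 29.0522/(1+0.136)^4 + 37.6226/(1+0.136)^5 + 503.3813/(1+0.136)^5 = 343.9099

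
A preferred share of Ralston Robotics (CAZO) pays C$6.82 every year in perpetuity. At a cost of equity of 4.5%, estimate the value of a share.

Zero-growth DDM (perpetuity): P₀ = D/r = 6.82 / 0.045 = 151.5556

C$151.56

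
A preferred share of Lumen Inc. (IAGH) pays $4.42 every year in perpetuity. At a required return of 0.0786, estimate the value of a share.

$56.23

Zero-growth DDM (perpetuity): P₀ = D/r = 4.42 / 0.0786 = 56.2341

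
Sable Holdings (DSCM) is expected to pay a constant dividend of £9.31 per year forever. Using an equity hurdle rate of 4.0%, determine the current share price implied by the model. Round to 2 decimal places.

Zero-growth DDM (perpetuity): P₀ = D/r = 9.31 / 0.04 = 232.7500

£232.75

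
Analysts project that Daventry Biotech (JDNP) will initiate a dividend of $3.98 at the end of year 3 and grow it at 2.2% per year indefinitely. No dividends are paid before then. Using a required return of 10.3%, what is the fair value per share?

Deferred-dividend DDM. At t=2 the remaining stream is a growing perpetuity with first payment D_3 = 3.98.
V_2 = D_3/(r−g) = 3.98/(0.103−0.022) = 49.1358
P₀ = V_2/(1+r)^2 = 49.1358/(1+0.103)^2 = 40.3875

$40.39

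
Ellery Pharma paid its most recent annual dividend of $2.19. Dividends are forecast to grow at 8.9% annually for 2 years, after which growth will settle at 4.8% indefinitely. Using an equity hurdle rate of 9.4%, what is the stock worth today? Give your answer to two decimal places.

$53.79

Two-stage DDM. Project D₁…D_2 at 0.089, terminal growth 0.048, discount at r = 0.094.
D_1 = 2.3849
D_2 = 2.5972
Terminal value at t=2: TV = D_3/(r−g) = 2.7218/(0.094−0.048) = 59.1702
P₀ = 2.3849/(1+0.094)^1 + 2.5972/(1+0.094)^2 + 59.1702/(1+0.094)^2 = 53.7889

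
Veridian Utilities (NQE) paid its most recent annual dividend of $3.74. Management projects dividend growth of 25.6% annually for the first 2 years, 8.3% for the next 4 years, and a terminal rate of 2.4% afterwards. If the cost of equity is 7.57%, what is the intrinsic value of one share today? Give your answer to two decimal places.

Three-stage DDM. Project D₁…D_6; terminal Gordon value at t=6 with g = 0.024; discount at r = 0.0757.
D_1 = 4.6974
D_2 = 5.9000
D_3 = 6.3897
D_4 = 6.9200
D_5 = 7.4944
D_6 = 8.1164
TV_6 = 8.3112/(0.0757−0.024) = 160.7586
P₀ = Σ Dₜ/(1+r)ᵗ + TV_6/(1+r)^6 = 133.9686

$133.97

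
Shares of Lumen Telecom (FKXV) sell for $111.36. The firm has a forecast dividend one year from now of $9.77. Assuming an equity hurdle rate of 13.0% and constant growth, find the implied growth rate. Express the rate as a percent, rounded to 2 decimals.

4.23%

From P₀ = D₁/(r − g), the implied growth is g = r − D₁/P₀.
g = 0.13 − 9.77/111.36 = 0.13 − 0.08773 = 0.04227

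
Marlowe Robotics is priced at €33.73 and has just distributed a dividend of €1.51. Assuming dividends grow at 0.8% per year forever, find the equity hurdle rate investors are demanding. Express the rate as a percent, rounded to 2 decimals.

5.31%

Rearranging the constant-growth DDM: r = D₁/P₀ + g.
D₁ = 1.51 × (1 + 0.008) = 1.5221.
r = 1.5221 / 33.73 + 0.008 = 0.04513 + 0.008 = 0.05313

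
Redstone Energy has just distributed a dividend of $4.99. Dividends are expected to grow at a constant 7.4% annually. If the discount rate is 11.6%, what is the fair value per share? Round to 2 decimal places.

$127.60

Gordon growth model: P₀ = D₁/(r − g). D₁ = 4.99 × (1 + 0.074) = 5.3593.
P₀ = 5.3593 / (0.116 − 0.074) = 5.3593 / 0.042 = 127.6014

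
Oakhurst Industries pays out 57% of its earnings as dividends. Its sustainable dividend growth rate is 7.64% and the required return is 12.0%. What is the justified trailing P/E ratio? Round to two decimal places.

14.07

Justified trailing P/E = b(1+g)/(r−g) = 0.57×(1+0.0764)/(0.12−0.0764) = 14.0722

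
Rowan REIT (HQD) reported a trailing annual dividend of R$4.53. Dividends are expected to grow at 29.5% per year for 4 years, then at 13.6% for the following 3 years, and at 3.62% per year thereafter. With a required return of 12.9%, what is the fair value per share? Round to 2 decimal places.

R$138.85

Three-stage DDM. Project D₁…D_7; terminal Gordon value at t=7 with g = 0.0362; discount at r = 0.129.
D_1 = 5.8663
D_2 = 7.5969
D_3 = 9.8380
D_4 = 12.7402
D_5 = 14.4729
D_6 = 16.4412
D_7 = 18.6772
TV_7 = 19.3533/(0.129−0.0362) = 208.5489
P₀ = Σ Dₜ/(1+r)ᵗ + TV_7/(1+r)^7 = 138.8486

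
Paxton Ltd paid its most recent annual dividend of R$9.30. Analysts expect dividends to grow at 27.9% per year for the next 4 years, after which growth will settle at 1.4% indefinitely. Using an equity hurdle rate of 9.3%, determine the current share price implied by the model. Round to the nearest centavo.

R$279.77

Two-stage DDM. Project D₁…D_4 at 0.279, terminal growth 0.014, discount at r = 0.093.
D_1 = 11.8947
D_2 = 15.2133
D_3 = 19.4578
D_4 = 24.8866
Terminal value at t=4: TV = D_5/(r−g) = 25.2350/(0.093−0.014) = 319.4302
P₀ = 11.8947/(1+0.093)^1 + 15.2133/(1+0.093)^2 + 19.4578/(1+0.093)^3 + 24.8866/(1+0.093)^4 + 319.4302/(1+0.093)^4 = 279.7745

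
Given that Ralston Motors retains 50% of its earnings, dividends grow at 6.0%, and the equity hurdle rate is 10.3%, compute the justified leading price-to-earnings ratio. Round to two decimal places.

Payout ratio b = 1 − 0.50 = 0.50.
Justified leading P/E = b/(r−g) = 0.50/(0.103−0.06) = 11.6279

11.63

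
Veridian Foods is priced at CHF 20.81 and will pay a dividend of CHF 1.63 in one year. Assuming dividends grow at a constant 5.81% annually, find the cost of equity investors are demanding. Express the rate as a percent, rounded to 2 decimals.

Rearranging the constant-growth DDM: r = D₁/P₀ + g.
r = 1.6300 / 20.81 + 0.0581 = 0.07833 + 0.0581 = 0.13643

13.64%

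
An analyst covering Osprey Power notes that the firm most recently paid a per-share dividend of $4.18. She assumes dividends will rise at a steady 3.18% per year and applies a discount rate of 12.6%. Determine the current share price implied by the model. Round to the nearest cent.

$45.78

Gordon growth model: P₀ = D₁/(r − g). D₁ = 4.18 × (1 + 0.0318) = 4.3129.
P₀ = 4.3129 / (0.126 − 0.0318) = 4.3129 / 0.0942 = 45.7848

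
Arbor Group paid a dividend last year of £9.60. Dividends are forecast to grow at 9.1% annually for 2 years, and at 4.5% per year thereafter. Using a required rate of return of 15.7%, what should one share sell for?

Two-stage DDM. Project D₁…D_2 at 0.091, terminal growth 0.045, discount at r = 0.157.
D_1 = 10.4736
D_2 = 11.4267
Terminal value at t=2: TV = D_3/(r−g) = 11.9409/(0.157−0.045) = 106.6152
P₀ = 10.4736/(1+0.157)^1 + 11.4267/(1+0.157)^2 + 106.6152/(1+0.157)^2 = 97.2322

£97.23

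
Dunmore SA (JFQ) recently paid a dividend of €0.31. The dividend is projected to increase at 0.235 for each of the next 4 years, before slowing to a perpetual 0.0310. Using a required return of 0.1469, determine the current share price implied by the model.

Two-stage DDM. Project D₁…D_4 at 0.235, terminal growth 0.031, discount at r = 0.1469.
D_1 = 0.3828
D_2 = 0.4728
D_3 = 0.5839
D_4 = 0.7212
Terminal value at t=4: TV = D_5/(r−g) = 0.7435/(0.1469−0.031) = 6.4151
P₀ = 0.3828/(1+0.1469)^1 + 0.4728/(1+0.1469)^2 + 0.5839/(1+0.1469)^3 + 0.7212/(1+0.1469)^4 + 6.4151/(1+0.1469)^4 = 5.2048

€5.20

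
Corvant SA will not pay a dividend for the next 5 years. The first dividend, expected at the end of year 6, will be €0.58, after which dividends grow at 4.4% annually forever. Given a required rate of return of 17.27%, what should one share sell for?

€2.03

Deferred-dividend DDM. At t=5 the remaining stream is a growing perpetuity with first payment D_6 = 0.58.
V_5 = D_6/(r−g) = 0.58/(0.1727−0.044) = 4.5066
P₀ = V_5/(1+r)^5 = 4.5066/(1+0.1727)^5 = 2.0320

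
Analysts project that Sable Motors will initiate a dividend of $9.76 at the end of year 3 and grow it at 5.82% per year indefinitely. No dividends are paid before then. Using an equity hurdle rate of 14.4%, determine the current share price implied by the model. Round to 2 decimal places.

Deferred-dividend DDM. At t=2 the remaining stream is a growing perpetuity with first payment D_3 = 9.76.
V_2 = D_3/(r−g) = 9.76/(0.144−0.0582) = 113.7529
P₀ = V_2/(1+r)^2 = 113.7529/(1+0.144)^2 = 86.9182

$86.92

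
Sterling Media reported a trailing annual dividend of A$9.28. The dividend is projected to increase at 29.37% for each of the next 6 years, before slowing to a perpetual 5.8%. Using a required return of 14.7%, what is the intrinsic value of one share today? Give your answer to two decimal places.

Two-stage DDM. Project D₁…D_6 at 0.2937, terminal growth 0.058, discount at r = 0.147.
D_1 = 12.0055
D_2 = 15.5316
D_3 = 20.0932
D_4 = 25.9945
D_5 = 33.6291
D_6 = 43.5060
Terminal value at t=6: TV = D_7/(r−g) = 46.0294/(0.147−0.058) = 517.1840
P₀ = 12.0055/(1+0.147)^1 + 15.5316/(1+0.147)^2 + 20.0932/(1+0.147)^3 + 25.9945/(1+0.147)^4 + 33.6291/(1+0.147)^5 + 43.5060/(1+0.147)^6 + 517.1840/(1+0.147)^6 = 313.7768

A$313.78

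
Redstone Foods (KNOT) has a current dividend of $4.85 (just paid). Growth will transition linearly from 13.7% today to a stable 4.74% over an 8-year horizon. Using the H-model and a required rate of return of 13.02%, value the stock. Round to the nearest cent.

$82.34

H-model: P₀ = D₀[(1+g_L) + H(g_S−g_L)]/(r−g_L), with H = 8/2 = 4.
P₀ = 4.85 × [(1+0.0474) + 4×(0.137−0.0474)] / (0.1302−0.0474)
   = 4.85 × 1.4058 / 0.0828 = 82.3446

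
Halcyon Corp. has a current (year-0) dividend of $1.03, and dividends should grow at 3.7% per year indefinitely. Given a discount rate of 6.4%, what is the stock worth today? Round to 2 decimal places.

Gordon growth model: P₀ = D₁/(r − g). D₁ = 1.03 × (1 + 0.037) = 1.0681.
P₀ = 1.0681 / (0.064 − 0.037) = 1.0681 / 0.027 = 39.5596

$39.56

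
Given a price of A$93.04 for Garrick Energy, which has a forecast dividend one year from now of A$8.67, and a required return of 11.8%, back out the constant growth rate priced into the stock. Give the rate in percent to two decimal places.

From P₀ = D₁/(r − g), the implied growth is g = r − D₁/P₀.
g = 0.118 − 8.67/93.04 = 0.118 − 0.09319 = 0.02481

2.48%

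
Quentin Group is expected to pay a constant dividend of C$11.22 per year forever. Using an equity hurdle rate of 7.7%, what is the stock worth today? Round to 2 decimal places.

Zero-growth DDM (perpetuity): P₀ = D/r = 11.22 / 0.077 = 145.7143

C$145.71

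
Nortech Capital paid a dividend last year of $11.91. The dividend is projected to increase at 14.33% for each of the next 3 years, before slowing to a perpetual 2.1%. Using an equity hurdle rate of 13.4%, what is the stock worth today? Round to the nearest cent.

$146.60

Two-stage DDM. Project D₁…D_3 at 0.1433, terminal growth 0.021, discount at r = 0.134.
D_1 = 13.6167
D_2 = 15.5680
D_3 = 17.7989
Terminal value at t=3: TV = D_4/(r−g) = 18.1726/(0.134−0.021) = 160.8199
P₀ = 13.6167/(1+0.134)^1 + 15.5680/(1+0.134)^2 + 17.7989/(1+0.134)^3 + 160.8199/(1+0.134)^3 = 146.6002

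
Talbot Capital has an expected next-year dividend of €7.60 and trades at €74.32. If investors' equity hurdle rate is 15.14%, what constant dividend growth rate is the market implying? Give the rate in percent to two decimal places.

From P₀ = D₁/(r − g), the implied growth is g = r − D₁/P₀.
g = 0.1514 − 7.60/74.32 = 0.1514 − 0.10226 = 0.04914

4.91%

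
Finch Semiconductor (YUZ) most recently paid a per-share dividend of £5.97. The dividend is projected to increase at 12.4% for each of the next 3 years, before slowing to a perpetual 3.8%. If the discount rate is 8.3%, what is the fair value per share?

£173.25

Two-stage DDM. Project D₁…D_3 at 0.124, terminal growth 0.038, discount at r = 0.083.
D_1 = 6.7103
D_2 = 7.5424
D_3 = 8.4776
Terminal value at t=3: TV = D_4/(r−g) = 8.7998/(0.083−0.038) = 195.5501
P₀ = 6.7103/(1+0.083)^1 + 7.5424/(1+0.083)^2 + 8.4776/(1+0.083)^3 + 195.5501/(1+0.083)^3 = 173.2481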